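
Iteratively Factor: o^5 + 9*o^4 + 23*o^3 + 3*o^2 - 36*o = (o + 3)*(o^4 + 6*o^3 + 5*o^2 - 12*o) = (o + 3)^2*(o^3 + 3*o^2 - 4*o) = (o - 1)*(o + 3)^2*(o^2 + 4*o) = o*(o - 1)*(o + 3)^2*(o + 4)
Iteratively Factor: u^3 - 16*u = (u - 4)*(u^2 + 4*u) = u*(u - 4)*(u + 4)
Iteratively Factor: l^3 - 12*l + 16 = (l + 4)*(l^2 - 4*l + 4) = (l - 2)*(l + 4)*(l - 2)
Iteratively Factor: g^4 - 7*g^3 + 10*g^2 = (g)*(g^3 - 7*g^2 + 10*g) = g^2*(g^2 - 7*g + 10) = g^2*(g - 2)*(g - 5)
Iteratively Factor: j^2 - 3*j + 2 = (j - 1)*(j - 2)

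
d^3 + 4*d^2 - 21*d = d*(d - 3)*(d + 7)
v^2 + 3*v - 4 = (v - 1)*(v + 4)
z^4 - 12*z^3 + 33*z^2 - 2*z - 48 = (z - 8)*(z - 3)*(z - 2)*(z + 1)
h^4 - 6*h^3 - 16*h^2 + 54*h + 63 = (h - 7)*(h - 3)*(h + 1)*(h + 3)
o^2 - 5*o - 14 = (o - 7)*(o + 2)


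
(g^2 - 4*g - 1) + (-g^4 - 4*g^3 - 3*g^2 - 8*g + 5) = -g^4 - 4*g^3 - 2*g^2 - 12*g + 4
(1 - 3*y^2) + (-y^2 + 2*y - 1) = -4*y^2 + 2*y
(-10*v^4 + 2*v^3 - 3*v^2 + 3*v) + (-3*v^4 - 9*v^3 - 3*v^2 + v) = -13*v^4 - 7*v^3 - 6*v^2 + 4*v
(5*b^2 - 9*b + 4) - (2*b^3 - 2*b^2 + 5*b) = -2*b^3 + 7*b^2 - 14*b + 4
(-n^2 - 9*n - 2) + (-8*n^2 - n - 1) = -9*n^2 - 10*n - 3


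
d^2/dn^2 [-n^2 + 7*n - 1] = -2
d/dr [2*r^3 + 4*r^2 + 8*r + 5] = 6*r^2 + 8*r + 8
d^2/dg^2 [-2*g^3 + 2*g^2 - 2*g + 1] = 4 - 12*g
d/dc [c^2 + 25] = 2*c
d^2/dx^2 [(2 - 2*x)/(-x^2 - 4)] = 4*(4*x^2*(x - 1) + (1 - 3*x)*(x^2 + 4))/(x^2 + 4)^3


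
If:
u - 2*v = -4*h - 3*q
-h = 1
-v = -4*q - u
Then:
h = -1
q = -v - 4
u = 5*v + 16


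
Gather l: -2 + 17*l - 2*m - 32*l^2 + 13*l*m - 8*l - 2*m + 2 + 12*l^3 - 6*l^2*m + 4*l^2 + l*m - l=12*l^3 + l^2*(-6*m - 28) + l*(14*m + 8) - 4*m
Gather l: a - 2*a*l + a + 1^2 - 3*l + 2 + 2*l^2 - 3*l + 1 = 2*a + 2*l^2 + l*(-2*a - 6) + 4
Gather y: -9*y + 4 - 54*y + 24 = 28 - 63*y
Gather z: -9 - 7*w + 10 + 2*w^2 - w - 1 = 2*w^2 - 8*w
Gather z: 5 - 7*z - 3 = 2 - 7*z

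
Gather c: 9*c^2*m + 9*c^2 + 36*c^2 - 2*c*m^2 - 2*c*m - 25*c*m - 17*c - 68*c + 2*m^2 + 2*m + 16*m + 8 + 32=c^2*(9*m + 45) + c*(-2*m^2 - 27*m - 85) + 2*m^2 + 18*m + 40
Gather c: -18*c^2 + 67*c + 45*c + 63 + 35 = -18*c^2 + 112*c + 98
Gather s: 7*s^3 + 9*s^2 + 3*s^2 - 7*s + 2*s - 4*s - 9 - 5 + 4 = 7*s^3 + 12*s^2 - 9*s - 10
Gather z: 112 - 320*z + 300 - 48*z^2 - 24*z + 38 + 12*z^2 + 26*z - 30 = -36*z^2 - 318*z + 420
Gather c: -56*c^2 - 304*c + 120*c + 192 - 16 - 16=-56*c^2 - 184*c + 160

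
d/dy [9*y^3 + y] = 27*y^2 + 1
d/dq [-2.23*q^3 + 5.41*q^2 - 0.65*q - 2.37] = -6.69*q^2 + 10.82*q - 0.65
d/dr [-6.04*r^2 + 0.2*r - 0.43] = 0.2 - 12.08*r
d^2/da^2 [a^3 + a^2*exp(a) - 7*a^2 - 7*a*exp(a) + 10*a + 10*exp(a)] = a^2*exp(a) - 3*a*exp(a) + 6*a - 2*exp(a) - 14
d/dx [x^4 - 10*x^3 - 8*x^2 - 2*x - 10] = 4*x^3 - 30*x^2 - 16*x - 2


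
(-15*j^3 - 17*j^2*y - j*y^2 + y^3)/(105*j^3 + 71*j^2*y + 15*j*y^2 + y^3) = (-5*j^2 - 4*j*y + y^2)/(35*j^2 + 12*j*y + y^2)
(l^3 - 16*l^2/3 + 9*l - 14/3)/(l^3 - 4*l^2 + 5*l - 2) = (l - 7/3)/(l - 1)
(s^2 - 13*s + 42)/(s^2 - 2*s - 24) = (s - 7)/(s + 4)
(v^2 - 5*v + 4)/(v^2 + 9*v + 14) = (v^2 - 5*v + 4)/(v^2 + 9*v + 14)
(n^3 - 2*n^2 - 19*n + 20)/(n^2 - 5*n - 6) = (-n^3 + 2*n^2 + 19*n - 20)/(-n^2 + 5*n + 6)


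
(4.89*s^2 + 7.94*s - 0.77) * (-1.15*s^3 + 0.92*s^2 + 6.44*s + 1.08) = -5.6235*s^5 - 4.6322*s^4 + 39.6819*s^3 + 55.7064*s^2 + 3.6164*s - 0.8316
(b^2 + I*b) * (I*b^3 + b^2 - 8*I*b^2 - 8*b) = I*b^5 - 8*I*b^4 + I*b^3 - 8*I*b^2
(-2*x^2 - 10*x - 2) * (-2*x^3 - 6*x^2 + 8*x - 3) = 4*x^5 + 32*x^4 + 48*x^3 - 62*x^2 + 14*x + 6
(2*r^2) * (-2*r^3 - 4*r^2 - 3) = -4*r^5 - 8*r^4 - 6*r^2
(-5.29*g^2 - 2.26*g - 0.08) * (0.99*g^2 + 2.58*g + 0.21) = -5.2371*g^4 - 15.8856*g^3 - 7.0209*g^2 - 0.681*g - 0.0168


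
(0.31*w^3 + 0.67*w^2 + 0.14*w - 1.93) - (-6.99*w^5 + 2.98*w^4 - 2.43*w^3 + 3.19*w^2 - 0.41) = 6.99*w^5 - 2.98*w^4 + 2.74*w^3 - 2.52*w^2 + 0.14*w - 1.52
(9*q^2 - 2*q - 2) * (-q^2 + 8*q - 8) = -9*q^4 + 74*q^3 - 86*q^2 + 16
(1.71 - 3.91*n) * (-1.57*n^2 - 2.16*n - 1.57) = 6.1387*n^3 + 5.7609*n^2 + 2.4451*n - 2.6847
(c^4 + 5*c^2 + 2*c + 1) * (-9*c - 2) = -9*c^5 - 2*c^4 - 45*c^3 - 28*c^2 - 13*c - 2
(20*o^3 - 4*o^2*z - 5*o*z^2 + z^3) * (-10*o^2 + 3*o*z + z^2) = -200*o^5 + 100*o^4*z + 58*o^3*z^2 - 29*o^2*z^3 - 2*o*z^4 + z^5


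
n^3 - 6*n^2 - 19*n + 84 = (n - 7)*(n - 3)*(n + 4)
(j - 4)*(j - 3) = j^2 - 7*j + 12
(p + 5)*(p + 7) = p^2 + 12*p + 35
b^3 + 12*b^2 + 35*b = b*(b + 5)*(b + 7)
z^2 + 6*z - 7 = (z - 1)*(z + 7)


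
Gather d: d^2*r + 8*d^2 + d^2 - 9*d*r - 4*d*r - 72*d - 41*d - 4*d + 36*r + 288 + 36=d^2*(r + 9) + d*(-13*r - 117) + 36*r + 324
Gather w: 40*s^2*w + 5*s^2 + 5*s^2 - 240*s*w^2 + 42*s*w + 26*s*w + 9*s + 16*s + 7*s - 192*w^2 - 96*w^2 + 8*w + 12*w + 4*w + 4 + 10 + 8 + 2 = 10*s^2 + 32*s + w^2*(-240*s - 288) + w*(40*s^2 + 68*s + 24) + 24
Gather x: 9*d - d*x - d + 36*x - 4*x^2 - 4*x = 8*d - 4*x^2 + x*(32 - d)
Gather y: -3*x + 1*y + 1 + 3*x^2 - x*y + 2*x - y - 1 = 3*x^2 - x*y - x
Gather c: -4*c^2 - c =-4*c^2 - c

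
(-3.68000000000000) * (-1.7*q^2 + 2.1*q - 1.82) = 6.256*q^2 - 7.728*q + 6.6976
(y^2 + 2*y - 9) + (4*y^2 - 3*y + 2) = 5*y^2 - y - 7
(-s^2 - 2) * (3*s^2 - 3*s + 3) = -3*s^4 + 3*s^3 - 9*s^2 + 6*s - 6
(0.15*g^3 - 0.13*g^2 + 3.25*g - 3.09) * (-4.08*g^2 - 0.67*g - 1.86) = -0.612*g^5 + 0.4299*g^4 - 13.4519*g^3 + 10.6715*g^2 - 3.9747*g + 5.7474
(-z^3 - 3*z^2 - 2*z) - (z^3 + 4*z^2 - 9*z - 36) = -2*z^3 - 7*z^2 + 7*z + 36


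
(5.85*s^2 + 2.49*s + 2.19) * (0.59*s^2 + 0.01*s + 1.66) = 3.4515*s^4 + 1.5276*s^3 + 11.028*s^2 + 4.1553*s + 3.6354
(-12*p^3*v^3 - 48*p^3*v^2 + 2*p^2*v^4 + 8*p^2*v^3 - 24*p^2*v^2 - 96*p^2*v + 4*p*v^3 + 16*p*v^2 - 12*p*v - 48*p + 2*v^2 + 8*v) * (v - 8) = -12*p^3*v^4 + 48*p^3*v^3 + 384*p^3*v^2 + 2*p^2*v^5 - 8*p^2*v^4 - 88*p^2*v^3 + 96*p^2*v^2 + 768*p^2*v + 4*p*v^4 - 16*p*v^3 - 140*p*v^2 + 48*p*v + 384*p + 2*v^3 - 8*v^2 - 64*v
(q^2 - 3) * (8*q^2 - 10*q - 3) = 8*q^4 - 10*q^3 - 27*q^2 + 30*q + 9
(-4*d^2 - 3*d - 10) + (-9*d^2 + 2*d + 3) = -13*d^2 - d - 7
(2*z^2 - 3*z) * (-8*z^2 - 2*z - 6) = -16*z^4 + 20*z^3 - 6*z^2 + 18*z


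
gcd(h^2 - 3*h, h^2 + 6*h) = h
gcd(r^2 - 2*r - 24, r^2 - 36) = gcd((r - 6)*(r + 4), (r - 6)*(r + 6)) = r - 6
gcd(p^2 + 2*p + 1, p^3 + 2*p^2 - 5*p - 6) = p + 1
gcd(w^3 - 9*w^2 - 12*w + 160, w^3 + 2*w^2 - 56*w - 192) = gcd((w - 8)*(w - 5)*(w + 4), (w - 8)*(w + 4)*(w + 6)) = w^2 - 4*w - 32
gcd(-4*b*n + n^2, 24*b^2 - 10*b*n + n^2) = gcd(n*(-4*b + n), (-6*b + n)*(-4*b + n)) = 4*b - n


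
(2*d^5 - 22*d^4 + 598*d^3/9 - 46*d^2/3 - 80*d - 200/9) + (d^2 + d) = 2*d^5 - 22*d^4 + 598*d^3/9 - 43*d^2/3 - 79*d - 200/9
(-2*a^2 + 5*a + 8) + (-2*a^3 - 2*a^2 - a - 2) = -2*a^3 - 4*a^2 + 4*a + 6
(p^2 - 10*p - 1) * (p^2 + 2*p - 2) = p^4 - 8*p^3 - 23*p^2 + 18*p + 2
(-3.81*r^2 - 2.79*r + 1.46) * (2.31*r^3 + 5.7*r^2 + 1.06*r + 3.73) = -8.8011*r^5 - 28.1619*r^4 - 16.569*r^3 - 8.8467*r^2 - 8.8591*r + 5.4458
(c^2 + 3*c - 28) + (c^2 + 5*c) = 2*c^2 + 8*c - 28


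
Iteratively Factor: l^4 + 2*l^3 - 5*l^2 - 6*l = (l + 1)*(l^3 + l^2 - 6*l) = l*(l + 1)*(l^2 + l - 6) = l*(l - 2)*(l + 1)*(l + 3)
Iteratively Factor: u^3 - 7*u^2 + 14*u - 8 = (u - 2)*(u^2 - 5*u + 4) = (u - 2)*(u - 1)*(u - 4)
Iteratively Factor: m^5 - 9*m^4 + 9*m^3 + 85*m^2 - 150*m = (m - 5)*(m^4 - 4*m^3 - 11*m^2 + 30*m) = (m - 5)^2*(m^3 + m^2 - 6*m) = (m - 5)^2*(m - 2)*(m^2 + 3*m) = m*(m - 5)^2*(m - 2)*(m + 3)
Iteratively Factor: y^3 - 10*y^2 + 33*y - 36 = (y - 3)*(y^2 - 7*y + 12) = (y - 4)*(y - 3)*(y - 3)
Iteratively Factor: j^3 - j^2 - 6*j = (j + 2)*(j^2 - 3*j) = (j - 3)*(j + 2)*(j)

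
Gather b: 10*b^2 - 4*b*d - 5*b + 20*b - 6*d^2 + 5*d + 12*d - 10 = 10*b^2 + b*(15 - 4*d) - 6*d^2 + 17*d - 10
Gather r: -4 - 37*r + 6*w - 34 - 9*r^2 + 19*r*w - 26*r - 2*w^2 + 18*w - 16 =-9*r^2 + r*(19*w - 63) - 2*w^2 + 24*w - 54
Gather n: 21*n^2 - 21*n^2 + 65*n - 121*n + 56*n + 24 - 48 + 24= 0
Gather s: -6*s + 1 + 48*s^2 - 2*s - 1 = 48*s^2 - 8*s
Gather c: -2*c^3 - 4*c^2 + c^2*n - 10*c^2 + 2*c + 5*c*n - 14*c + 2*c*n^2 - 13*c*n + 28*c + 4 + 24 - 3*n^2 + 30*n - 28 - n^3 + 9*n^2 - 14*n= -2*c^3 + c^2*(n - 14) + c*(2*n^2 - 8*n + 16) - n^3 + 6*n^2 + 16*n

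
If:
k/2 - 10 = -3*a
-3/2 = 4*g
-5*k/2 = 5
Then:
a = 11/3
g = -3/8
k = -2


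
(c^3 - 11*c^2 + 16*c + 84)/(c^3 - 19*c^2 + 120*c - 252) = (c + 2)/(c - 6)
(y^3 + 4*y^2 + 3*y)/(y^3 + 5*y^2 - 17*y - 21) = y*(y + 3)/(y^2 + 4*y - 21)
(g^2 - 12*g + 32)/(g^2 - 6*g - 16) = (g - 4)/(g + 2)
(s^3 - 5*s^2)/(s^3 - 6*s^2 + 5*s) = s/(s - 1)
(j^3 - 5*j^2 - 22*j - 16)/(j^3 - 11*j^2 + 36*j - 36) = (j^3 - 5*j^2 - 22*j - 16)/(j^3 - 11*j^2 + 36*j - 36)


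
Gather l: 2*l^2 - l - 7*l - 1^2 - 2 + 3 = 2*l^2 - 8*l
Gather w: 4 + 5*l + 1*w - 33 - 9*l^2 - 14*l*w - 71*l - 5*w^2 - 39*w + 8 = -9*l^2 - 66*l - 5*w^2 + w*(-14*l - 38) - 21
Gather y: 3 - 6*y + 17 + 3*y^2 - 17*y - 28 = 3*y^2 - 23*y - 8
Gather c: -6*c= -6*c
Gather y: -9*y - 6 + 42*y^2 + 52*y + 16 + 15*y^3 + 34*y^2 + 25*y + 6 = 15*y^3 + 76*y^2 + 68*y + 16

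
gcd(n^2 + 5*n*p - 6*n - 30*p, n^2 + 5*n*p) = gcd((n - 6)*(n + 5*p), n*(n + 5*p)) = n + 5*p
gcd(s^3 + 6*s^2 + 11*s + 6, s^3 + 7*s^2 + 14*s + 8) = s^2 + 3*s + 2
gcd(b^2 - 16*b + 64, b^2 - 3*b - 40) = b - 8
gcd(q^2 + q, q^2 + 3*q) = q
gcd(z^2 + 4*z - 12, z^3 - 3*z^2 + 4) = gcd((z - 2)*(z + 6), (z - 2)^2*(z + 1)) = z - 2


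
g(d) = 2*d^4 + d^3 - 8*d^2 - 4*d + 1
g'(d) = 8*d^3 + 3*d^2 - 16*d - 4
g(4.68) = 868.99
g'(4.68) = 806.85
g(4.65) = 845.03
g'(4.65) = 790.82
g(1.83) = -4.55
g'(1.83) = 25.79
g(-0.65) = 0.30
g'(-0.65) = 5.47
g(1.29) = -9.79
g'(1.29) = -2.47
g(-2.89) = 61.12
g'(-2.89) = -125.80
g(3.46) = 219.45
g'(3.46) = 307.93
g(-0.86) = -1.02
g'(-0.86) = 6.89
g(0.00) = 1.00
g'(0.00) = -4.00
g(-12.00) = 38641.00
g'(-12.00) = -13204.00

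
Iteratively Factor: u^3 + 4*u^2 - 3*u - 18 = (u - 2)*(u^2 + 6*u + 9) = (u - 2)*(u + 3)*(u + 3)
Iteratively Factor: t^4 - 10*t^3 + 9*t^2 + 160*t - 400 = (t - 5)*(t^3 - 5*t^2 - 16*t + 80) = (t - 5)*(t - 4)*(t^2 - t - 20) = (t - 5)^2*(t - 4)*(t + 4)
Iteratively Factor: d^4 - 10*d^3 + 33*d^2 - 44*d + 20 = (d - 1)*(d^3 - 9*d^2 + 24*d - 20) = (d - 2)*(d - 1)*(d^2 - 7*d + 10) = (d - 5)*(d - 2)*(d - 1)*(d - 2)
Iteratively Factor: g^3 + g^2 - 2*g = (g)*(g^2 + g - 2) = g*(g + 2)*(g - 1)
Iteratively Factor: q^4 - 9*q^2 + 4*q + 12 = (q + 3)*(q^3 - 3*q^2 + 4) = (q - 2)*(q + 3)*(q^2 - q - 2) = (q - 2)^2*(q + 3)*(q + 1)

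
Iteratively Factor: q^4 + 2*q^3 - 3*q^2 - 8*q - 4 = (q - 2)*(q^3 + 4*q^2 + 5*q + 2) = (q - 2)*(q + 2)*(q^2 + 2*q + 1) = (q - 2)*(q + 1)*(q + 2)*(q + 1)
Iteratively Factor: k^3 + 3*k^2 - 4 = (k - 1)*(k^2 + 4*k + 4) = (k - 1)*(k + 2)*(k + 2)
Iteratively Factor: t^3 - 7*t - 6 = (t - 3)*(t^2 + 3*t + 2) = (t - 3)*(t + 2)*(t + 1)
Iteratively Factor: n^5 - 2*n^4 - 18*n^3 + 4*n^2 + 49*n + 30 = (n + 1)*(n^4 - 3*n^3 - 15*n^2 + 19*n + 30) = (n - 5)*(n + 1)*(n^3 + 2*n^2 - 5*n - 6) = (n - 5)*(n + 1)*(n + 3)*(n^2 - n - 2) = (n - 5)*(n + 1)^2*(n + 3)*(n - 2)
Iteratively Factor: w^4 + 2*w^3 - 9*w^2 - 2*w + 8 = (w - 1)*(w^3 + 3*w^2 - 6*w - 8) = (w - 1)*(w + 1)*(w^2 + 2*w - 8) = (w - 2)*(w - 1)*(w + 1)*(w + 4)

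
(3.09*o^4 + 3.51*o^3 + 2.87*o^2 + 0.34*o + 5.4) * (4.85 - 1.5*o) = -4.635*o^5 + 9.7215*o^4 + 12.7185*o^3 + 13.4095*o^2 - 6.451*o + 26.19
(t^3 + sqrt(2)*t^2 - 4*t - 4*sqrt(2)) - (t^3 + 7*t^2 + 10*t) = -7*t^2 + sqrt(2)*t^2 - 14*t - 4*sqrt(2)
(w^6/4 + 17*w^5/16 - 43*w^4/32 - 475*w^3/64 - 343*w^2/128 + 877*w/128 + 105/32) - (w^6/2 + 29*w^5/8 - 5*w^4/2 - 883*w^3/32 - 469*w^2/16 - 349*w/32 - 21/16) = -w^6/4 - 41*w^5/16 + 37*w^4/32 + 1291*w^3/64 + 3409*w^2/128 + 2273*w/128 + 147/32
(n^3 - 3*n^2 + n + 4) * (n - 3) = n^4 - 6*n^3 + 10*n^2 + n - 12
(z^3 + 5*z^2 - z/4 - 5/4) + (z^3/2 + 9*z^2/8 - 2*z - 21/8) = 3*z^3/2 + 49*z^2/8 - 9*z/4 - 31/8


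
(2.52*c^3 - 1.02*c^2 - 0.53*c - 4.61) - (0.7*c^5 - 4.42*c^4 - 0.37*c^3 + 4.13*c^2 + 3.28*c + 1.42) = -0.7*c^5 + 4.42*c^4 + 2.89*c^3 - 5.15*c^2 - 3.81*c - 6.03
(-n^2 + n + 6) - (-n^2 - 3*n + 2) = 4*n + 4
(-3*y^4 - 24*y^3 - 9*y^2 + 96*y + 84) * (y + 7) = -3*y^5 - 45*y^4 - 177*y^3 + 33*y^2 + 756*y + 588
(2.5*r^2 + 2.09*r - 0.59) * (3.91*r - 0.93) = 9.775*r^3 + 5.8469*r^2 - 4.2506*r + 0.5487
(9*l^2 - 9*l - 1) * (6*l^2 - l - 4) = 54*l^4 - 63*l^3 - 33*l^2 + 37*l + 4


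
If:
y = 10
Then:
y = 10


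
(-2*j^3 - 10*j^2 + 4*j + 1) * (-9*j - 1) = 18*j^4 + 92*j^3 - 26*j^2 - 13*j - 1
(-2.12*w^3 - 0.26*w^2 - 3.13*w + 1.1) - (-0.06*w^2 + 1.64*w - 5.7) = -2.12*w^3 - 0.2*w^2 - 4.77*w + 6.8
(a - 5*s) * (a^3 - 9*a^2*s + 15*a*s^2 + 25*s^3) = a^4 - 14*a^3*s + 60*a^2*s^2 - 50*a*s^3 - 125*s^4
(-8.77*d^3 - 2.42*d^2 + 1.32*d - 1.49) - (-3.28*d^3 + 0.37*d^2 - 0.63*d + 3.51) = -5.49*d^3 - 2.79*d^2 + 1.95*d - 5.0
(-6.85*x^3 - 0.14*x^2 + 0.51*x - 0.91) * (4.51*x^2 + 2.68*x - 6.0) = -30.8935*x^5 - 18.9894*x^4 + 43.0249*x^3 - 1.8973*x^2 - 5.4988*x + 5.46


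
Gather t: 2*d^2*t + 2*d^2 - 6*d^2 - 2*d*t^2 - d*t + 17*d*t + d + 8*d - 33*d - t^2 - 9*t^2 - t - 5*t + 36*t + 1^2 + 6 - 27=-4*d^2 - 24*d + t^2*(-2*d - 10) + t*(2*d^2 + 16*d + 30) - 20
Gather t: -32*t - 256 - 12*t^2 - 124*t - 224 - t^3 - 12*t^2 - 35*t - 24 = -t^3 - 24*t^2 - 191*t - 504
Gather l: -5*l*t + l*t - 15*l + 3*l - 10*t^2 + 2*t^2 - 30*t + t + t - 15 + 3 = l*(-4*t - 12) - 8*t^2 - 28*t - 12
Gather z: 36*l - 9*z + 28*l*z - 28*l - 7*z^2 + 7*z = 8*l - 7*z^2 + z*(28*l - 2)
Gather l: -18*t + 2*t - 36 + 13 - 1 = -16*t - 24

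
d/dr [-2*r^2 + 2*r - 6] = 2 - 4*r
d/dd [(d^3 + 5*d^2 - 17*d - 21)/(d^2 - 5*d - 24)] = (d^4 - 10*d^3 - 80*d^2 - 198*d + 303)/(d^4 - 10*d^3 - 23*d^2 + 240*d + 576)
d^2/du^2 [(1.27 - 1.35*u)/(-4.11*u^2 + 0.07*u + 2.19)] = ((10.6284 - 33.291*u)*(-4.11*u^2 + 0.07*u + 2.19) - (1.35*u - 1.27)*(8.22*u - 0.07)*(16.44*u - 0.14))/(-4.11*u^2 + 0.07*u + 2.19)^3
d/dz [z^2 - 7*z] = 2*z - 7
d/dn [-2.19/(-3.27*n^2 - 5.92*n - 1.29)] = (-14.3226*n - 12.9648)/(3.27*n^2 + 5.92*n + 1.29)^2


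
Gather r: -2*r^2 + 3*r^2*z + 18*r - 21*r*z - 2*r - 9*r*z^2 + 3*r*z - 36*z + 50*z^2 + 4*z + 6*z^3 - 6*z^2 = r^2*(3*z - 2) + r*(-9*z^2 - 18*z + 16) + 6*z^3 + 44*z^2 - 32*z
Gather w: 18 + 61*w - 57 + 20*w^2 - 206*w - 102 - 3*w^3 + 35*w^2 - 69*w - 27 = -3*w^3 + 55*w^2 - 214*w - 168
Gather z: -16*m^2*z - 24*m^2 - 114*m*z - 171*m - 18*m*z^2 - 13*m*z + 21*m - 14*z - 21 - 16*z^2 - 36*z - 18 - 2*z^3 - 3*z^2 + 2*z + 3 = -24*m^2 - 150*m - 2*z^3 + z^2*(-18*m - 19) + z*(-16*m^2 - 127*m - 48) - 36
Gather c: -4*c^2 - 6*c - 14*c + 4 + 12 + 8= -4*c^2 - 20*c + 24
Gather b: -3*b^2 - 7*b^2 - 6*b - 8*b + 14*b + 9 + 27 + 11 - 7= 40 - 10*b^2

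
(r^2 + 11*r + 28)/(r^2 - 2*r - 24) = (r + 7)/(r - 6)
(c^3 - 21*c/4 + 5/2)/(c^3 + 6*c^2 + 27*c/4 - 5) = (c - 2)/(c + 4)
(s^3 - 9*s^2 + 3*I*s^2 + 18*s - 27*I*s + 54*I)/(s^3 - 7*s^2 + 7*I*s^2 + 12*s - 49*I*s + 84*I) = (s^2 + 3*s*(-2 + I) - 18*I)/(s^2 + s*(-4 + 7*I) - 28*I)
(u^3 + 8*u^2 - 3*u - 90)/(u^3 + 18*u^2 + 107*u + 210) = (u - 3)/(u + 7)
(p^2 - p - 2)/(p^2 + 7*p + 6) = (p - 2)/(p + 6)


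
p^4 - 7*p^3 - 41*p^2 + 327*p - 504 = (p - 8)*(p - 3)^2*(p + 7)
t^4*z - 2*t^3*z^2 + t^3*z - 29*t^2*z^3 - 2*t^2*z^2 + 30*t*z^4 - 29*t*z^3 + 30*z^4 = (t - 6*z)*(t - z)*(t + 5*z)*(t*z + z)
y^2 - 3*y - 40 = (y - 8)*(y + 5)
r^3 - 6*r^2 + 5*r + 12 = (r - 4)*(r - 3)*(r + 1)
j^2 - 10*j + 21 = (j - 7)*(j - 3)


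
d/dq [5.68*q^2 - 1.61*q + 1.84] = 11.36*q - 1.61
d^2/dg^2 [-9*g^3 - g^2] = -54*g - 2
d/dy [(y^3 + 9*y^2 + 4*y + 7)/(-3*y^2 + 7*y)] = (-3*y^4 + 14*y^3 + 75*y^2 + 42*y - 49)/(y^2*(9*y^2 - 42*y + 49))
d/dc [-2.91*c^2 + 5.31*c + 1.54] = 5.31 - 5.82*c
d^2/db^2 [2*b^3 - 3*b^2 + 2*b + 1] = 12*b - 6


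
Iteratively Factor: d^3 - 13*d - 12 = (d + 3)*(d^2 - 3*d - 4) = (d - 4)*(d + 3)*(d + 1)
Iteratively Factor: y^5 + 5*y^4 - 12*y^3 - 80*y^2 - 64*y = (y)*(y^4 + 5*y^3 - 12*y^2 - 80*y - 64) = y*(y + 4)*(y^3 + y^2 - 16*y - 16) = y*(y - 4)*(y + 4)*(y^2 + 5*y + 4) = y*(y - 4)*(y + 1)*(y + 4)*(y + 4)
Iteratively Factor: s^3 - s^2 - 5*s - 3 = (s + 1)*(s^2 - 2*s - 3) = (s - 3)*(s + 1)*(s + 1)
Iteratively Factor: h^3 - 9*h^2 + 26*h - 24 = (h - 3)*(h^2 - 6*h + 8) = (h - 4)*(h - 3)*(h - 2)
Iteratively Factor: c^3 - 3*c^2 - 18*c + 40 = (c + 4)*(c^2 - 7*c + 10) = (c - 5)*(c + 4)*(c - 2)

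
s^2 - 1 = (s - 1)*(s + 1)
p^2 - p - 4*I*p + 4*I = (p - 1)*(p - 4*I)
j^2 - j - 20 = (j - 5)*(j + 4)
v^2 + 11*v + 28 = (v + 4)*(v + 7)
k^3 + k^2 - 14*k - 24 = (k - 4)*(k + 2)*(k + 3)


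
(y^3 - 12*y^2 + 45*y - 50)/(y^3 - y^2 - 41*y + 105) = (y^2 - 7*y + 10)/(y^2 + 4*y - 21)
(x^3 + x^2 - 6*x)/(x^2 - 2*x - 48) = x*(-x^2 - x + 6)/(-x^2 + 2*x + 48)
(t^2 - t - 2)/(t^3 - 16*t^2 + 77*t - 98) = (t + 1)/(t^2 - 14*t + 49)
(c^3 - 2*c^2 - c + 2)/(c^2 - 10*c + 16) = (c^2 - 1)/(c - 8)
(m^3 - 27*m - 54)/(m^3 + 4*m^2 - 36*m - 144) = (m^2 + 6*m + 9)/(m^2 + 10*m + 24)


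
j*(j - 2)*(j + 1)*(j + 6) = j^4 + 5*j^3 - 8*j^2 - 12*j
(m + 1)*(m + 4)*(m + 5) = m^3 + 10*m^2 + 29*m + 20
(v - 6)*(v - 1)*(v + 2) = v^3 - 5*v^2 - 8*v + 12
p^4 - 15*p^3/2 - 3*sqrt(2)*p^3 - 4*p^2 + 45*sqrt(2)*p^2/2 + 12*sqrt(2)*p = p*(p - 8)*(p + 1/2)*(p - 3*sqrt(2))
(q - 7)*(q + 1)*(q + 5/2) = q^3 - 7*q^2/2 - 22*q - 35/2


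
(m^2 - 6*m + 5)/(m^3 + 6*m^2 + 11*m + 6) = (m^2 - 6*m + 5)/(m^3 + 6*m^2 + 11*m + 6)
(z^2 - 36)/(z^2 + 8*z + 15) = (z^2 - 36)/(z^2 + 8*z + 15)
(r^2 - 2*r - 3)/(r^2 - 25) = (r^2 - 2*r - 3)/(r^2 - 25)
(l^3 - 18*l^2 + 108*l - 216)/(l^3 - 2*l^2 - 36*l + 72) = (l^2 - 12*l + 36)/(l^2 + 4*l - 12)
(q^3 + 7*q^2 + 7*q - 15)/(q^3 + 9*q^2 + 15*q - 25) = (q + 3)/(q + 5)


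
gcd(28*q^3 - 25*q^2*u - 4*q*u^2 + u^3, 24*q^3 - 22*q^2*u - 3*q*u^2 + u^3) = 4*q^2 - 3*q*u - u^2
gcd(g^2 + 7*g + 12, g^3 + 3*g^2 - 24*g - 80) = g + 4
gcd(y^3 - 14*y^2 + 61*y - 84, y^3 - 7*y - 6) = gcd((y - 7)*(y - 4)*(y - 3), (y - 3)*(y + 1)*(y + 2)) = y - 3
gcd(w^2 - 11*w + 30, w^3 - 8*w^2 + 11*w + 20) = w - 5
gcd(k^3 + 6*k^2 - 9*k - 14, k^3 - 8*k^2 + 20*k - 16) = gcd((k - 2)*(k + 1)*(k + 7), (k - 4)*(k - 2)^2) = k - 2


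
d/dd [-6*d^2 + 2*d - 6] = 2 - 12*d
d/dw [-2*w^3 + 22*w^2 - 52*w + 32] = -6*w^2 + 44*w - 52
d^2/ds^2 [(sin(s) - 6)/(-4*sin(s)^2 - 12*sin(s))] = (sin(s)^2 - 27*sin(s) - 56 - 18/sin(s) + 108/sin(s)^2 + 108/sin(s)^3)/(4*(sin(s) + 3)^3)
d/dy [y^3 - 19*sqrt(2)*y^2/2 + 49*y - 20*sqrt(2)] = 3*y^2 - 19*sqrt(2)*y + 49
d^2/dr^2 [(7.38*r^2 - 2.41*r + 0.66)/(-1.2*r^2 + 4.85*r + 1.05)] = (-78.9624*r^3 - 61.4952*r^2 + 41.2668*r - 73.53165)/(1.728*r^6 - 20.952*r^5 + 80.145*r^4 - 77.418125*r^3 - 70.126875*r^2 - 16.041375*r - 1.157625)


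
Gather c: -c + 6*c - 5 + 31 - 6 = 5*c + 20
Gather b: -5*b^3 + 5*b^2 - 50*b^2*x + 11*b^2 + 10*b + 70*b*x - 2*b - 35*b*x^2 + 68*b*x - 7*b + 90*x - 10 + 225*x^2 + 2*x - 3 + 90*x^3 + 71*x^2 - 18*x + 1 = -5*b^3 + b^2*(16 - 50*x) + b*(-35*x^2 + 138*x + 1) + 90*x^3 + 296*x^2 + 74*x - 12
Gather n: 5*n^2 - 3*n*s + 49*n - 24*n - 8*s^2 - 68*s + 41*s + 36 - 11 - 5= 5*n^2 + n*(25 - 3*s) - 8*s^2 - 27*s + 20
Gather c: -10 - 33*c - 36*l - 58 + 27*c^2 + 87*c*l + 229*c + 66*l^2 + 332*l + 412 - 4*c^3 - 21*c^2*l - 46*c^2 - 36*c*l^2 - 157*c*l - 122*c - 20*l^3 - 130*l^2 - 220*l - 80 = -4*c^3 + c^2*(-21*l - 19) + c*(-36*l^2 - 70*l + 74) - 20*l^3 - 64*l^2 + 76*l + 264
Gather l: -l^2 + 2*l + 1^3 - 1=-l^2 + 2*l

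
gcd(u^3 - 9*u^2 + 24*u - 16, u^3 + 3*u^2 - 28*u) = u - 4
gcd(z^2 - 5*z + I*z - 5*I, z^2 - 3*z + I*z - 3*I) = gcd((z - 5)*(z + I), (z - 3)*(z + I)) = z + I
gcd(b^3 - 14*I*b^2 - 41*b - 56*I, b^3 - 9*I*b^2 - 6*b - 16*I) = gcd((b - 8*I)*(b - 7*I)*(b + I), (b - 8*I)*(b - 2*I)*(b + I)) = b^2 - 7*I*b + 8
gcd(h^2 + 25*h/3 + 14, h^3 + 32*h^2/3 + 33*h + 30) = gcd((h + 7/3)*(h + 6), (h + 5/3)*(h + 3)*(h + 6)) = h + 6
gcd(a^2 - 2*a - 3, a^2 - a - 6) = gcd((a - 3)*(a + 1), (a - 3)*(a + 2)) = a - 3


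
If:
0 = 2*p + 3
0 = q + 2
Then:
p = -3/2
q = -2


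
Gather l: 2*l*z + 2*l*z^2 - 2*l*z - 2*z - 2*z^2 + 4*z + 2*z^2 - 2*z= 2*l*z^2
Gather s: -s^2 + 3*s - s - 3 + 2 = -s^2 + 2*s - 1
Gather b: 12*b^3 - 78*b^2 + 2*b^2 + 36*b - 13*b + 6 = 12*b^3 - 76*b^2 + 23*b + 6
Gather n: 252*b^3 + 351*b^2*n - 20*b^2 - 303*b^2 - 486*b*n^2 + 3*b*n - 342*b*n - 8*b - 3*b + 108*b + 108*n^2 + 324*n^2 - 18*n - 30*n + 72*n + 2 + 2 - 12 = 252*b^3 - 323*b^2 + 97*b + n^2*(432 - 486*b) + n*(351*b^2 - 339*b + 24) - 8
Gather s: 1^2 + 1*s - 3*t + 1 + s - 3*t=2*s - 6*t + 2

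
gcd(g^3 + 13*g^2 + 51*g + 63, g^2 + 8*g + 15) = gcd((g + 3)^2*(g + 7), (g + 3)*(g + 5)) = g + 3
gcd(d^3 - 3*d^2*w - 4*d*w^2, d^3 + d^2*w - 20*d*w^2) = -d^2 + 4*d*w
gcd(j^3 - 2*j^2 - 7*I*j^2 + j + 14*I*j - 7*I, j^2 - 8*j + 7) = j - 1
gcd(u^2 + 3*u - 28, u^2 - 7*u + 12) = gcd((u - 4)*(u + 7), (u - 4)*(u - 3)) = u - 4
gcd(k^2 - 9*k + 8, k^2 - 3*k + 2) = k - 1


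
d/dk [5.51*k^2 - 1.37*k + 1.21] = 11.02*k - 1.37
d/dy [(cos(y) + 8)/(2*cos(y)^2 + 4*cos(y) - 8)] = (cos(y)^2 + 16*cos(y) + 20)*sin(y)/(2*(cos(y)^2 + 2*cos(y) - 4)^2)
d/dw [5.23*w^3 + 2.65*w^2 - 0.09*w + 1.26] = 15.69*w^2 + 5.3*w - 0.09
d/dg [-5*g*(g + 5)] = -10*g - 25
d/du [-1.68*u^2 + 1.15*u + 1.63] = 1.15 - 3.36*u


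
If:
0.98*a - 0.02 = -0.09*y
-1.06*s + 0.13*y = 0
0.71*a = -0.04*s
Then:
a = -0.00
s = 0.03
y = 0.24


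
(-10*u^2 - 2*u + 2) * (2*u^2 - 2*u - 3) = -20*u^4 + 16*u^3 + 38*u^2 + 2*u - 6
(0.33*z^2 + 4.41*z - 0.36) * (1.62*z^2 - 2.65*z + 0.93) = 0.5346*z^4 + 6.2697*z^3 - 11.9628*z^2 + 5.0553*z - 0.3348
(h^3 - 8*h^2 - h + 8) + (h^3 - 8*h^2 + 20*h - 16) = 2*h^3 - 16*h^2 + 19*h - 8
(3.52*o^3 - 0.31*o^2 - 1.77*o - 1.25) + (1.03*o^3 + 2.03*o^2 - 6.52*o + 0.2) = 4.55*o^3 + 1.72*o^2 - 8.29*o - 1.05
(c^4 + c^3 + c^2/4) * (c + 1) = c^5 + 2*c^4 + 5*c^3/4 + c^2/4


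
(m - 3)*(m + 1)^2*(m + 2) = m^4 + m^3 - 7*m^2 - 13*m - 6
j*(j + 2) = j^2 + 2*j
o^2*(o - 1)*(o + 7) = o^4 + 6*o^3 - 7*o^2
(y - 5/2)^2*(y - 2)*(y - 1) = y^4 - 8*y^3 + 93*y^2/4 - 115*y/4 + 25/2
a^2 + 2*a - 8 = (a - 2)*(a + 4)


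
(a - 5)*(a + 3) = a^2 - 2*a - 15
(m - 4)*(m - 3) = m^2 - 7*m + 12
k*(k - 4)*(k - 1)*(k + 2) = k^4 - 3*k^3 - 6*k^2 + 8*k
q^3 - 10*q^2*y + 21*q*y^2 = q*(q - 7*y)*(q - 3*y)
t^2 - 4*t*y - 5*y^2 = (t - 5*y)*(t + y)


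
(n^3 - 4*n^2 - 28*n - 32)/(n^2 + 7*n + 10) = (n^2 - 6*n - 16)/(n + 5)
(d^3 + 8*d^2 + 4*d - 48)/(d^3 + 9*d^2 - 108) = (d^2 + 2*d - 8)/(d^2 + 3*d - 18)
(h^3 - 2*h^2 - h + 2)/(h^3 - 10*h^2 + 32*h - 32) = (h^2 - 1)/(h^2 - 8*h + 16)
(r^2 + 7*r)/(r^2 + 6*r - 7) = r/(r - 1)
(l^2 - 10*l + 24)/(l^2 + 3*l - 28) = (l - 6)/(l + 7)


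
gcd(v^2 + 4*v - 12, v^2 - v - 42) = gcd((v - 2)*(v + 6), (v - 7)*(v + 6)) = v + 6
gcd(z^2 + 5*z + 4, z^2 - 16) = z + 4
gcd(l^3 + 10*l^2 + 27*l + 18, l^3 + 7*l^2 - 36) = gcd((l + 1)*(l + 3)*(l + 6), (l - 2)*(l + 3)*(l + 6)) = l^2 + 9*l + 18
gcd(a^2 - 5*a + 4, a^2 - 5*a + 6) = 1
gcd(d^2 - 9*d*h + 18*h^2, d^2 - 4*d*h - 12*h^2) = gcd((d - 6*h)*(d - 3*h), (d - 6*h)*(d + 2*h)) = d - 6*h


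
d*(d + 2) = d^2 + 2*d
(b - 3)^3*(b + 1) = b^4 - 8*b^3 + 18*b^2 - 27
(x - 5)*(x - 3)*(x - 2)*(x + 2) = x^4 - 8*x^3 + 11*x^2 + 32*x - 60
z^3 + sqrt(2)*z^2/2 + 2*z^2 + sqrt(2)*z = z*(z + 2)*(z + sqrt(2)/2)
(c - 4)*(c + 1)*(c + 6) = c^3 + 3*c^2 - 22*c - 24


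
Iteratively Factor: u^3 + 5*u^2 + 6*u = (u + 2)*(u^2 + 3*u) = u*(u + 2)*(u + 3)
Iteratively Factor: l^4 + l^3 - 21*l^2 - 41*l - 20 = (l + 1)*(l^3 - 21*l - 20) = (l - 5)*(l + 1)*(l^2 + 5*l + 4) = (l - 5)*(l + 1)^2*(l + 4)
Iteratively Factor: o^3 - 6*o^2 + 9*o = (o - 3)*(o^2 - 3*o) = o*(o - 3)*(o - 3)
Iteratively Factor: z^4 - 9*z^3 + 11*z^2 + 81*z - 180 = (z + 3)*(z^3 - 12*z^2 + 47*z - 60) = (z - 4)*(z + 3)*(z^2 - 8*z + 15) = (z - 4)*(z - 3)*(z + 3)*(z - 5)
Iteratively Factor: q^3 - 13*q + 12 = (q - 3)*(q^2 + 3*q - 4) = (q - 3)*(q - 1)*(q + 4)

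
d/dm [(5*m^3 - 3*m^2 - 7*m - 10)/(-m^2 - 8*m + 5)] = (-5*m^4 - 80*m^3 + 92*m^2 - 50*m - 115)/(m^4 + 16*m^3 + 54*m^2 - 80*m + 25)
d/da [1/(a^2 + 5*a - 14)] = (-2*a - 5)/(a^2 + 5*a - 14)^2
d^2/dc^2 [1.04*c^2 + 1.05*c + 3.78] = 2.08000000000000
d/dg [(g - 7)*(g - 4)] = 2*g - 11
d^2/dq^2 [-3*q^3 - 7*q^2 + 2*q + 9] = -18*q - 14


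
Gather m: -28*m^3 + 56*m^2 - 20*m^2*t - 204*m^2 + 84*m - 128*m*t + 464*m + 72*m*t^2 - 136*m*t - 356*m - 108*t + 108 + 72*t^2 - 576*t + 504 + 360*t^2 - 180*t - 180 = -28*m^3 + m^2*(-20*t - 148) + m*(72*t^2 - 264*t + 192) + 432*t^2 - 864*t + 432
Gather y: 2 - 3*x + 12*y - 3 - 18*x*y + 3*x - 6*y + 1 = y*(6 - 18*x)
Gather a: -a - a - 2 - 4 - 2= -2*a - 8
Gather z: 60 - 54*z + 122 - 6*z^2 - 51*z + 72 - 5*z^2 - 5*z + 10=-11*z^2 - 110*z + 264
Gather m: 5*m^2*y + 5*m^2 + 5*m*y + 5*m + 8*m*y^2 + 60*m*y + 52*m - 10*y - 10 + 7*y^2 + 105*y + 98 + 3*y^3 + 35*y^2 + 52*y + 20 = m^2*(5*y + 5) + m*(8*y^2 + 65*y + 57) + 3*y^3 + 42*y^2 + 147*y + 108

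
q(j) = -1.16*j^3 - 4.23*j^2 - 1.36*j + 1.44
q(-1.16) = -0.86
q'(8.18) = -303.42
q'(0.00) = -1.36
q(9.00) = -1199.07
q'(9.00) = -359.38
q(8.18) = -927.64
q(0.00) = 1.44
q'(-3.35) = -12.07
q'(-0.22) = 0.33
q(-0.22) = 1.55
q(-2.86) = -2.13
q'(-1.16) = 3.77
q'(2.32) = -39.72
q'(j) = -3.48*j^2 - 8.46*j - 1.36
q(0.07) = 1.32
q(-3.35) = 2.14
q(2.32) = -38.97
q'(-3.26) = -10.76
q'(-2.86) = -5.63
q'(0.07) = -1.97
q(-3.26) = 1.11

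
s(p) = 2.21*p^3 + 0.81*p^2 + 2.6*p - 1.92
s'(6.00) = 251.00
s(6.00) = 520.20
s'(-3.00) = 57.41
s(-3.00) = -62.10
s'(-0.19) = 2.53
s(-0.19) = -2.40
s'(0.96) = 10.27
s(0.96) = 3.28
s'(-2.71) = 46.90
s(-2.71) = -47.00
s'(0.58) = 5.77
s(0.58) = 0.29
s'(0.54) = 5.41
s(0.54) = 0.07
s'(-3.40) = 73.73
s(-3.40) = -88.26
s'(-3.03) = 58.56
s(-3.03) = -63.84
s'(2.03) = 33.21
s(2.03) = 25.18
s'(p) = 6.63*p^2 + 1.62*p + 2.6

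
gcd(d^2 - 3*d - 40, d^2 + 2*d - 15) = d + 5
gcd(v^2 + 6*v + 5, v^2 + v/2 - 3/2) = 1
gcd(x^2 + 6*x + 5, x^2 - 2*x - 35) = x + 5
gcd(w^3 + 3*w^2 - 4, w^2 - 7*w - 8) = 1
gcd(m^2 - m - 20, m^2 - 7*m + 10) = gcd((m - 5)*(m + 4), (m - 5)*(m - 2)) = m - 5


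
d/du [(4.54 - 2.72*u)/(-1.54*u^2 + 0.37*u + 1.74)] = (-4.1888*u^2 + 13.9832*u - 6.4126)/(2.3716*u^4 - 1.1396*u^3 - 5.2223*u^2 + 1.2876*u + 3.0276)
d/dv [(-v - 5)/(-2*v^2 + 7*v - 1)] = (2*v^2 - 7*v - (v + 5)*(4*v - 7) + 1)/(2*v^2 - 7*v + 1)^2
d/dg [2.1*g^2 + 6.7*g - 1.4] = 4.2*g + 6.7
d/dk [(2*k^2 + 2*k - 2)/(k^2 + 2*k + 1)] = 2*(k + 3)/(k^3 + 3*k^2 + 3*k + 1)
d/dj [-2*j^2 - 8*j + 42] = -4*j - 8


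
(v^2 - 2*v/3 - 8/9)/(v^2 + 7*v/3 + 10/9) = (3*v - 4)/(3*v + 5)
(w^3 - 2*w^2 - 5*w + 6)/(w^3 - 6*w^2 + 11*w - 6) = (w + 2)/(w - 2)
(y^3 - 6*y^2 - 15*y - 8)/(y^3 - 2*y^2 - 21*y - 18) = (y^2 - 7*y - 8)/(y^2 - 3*y - 18)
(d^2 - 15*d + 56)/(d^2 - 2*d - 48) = (d - 7)/(d + 6)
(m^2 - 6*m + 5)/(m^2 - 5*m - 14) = (-m^2 + 6*m - 5)/(-m^2 + 5*m + 14)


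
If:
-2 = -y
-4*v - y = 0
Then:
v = -1/2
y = 2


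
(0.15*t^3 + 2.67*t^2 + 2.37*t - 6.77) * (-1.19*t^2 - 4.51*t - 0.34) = -0.1785*t^5 - 3.8538*t^4 - 14.913*t^3 - 3.5402*t^2 + 29.7269*t + 2.3018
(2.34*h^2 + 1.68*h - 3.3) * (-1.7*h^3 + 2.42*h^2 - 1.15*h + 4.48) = -3.978*h^5 + 2.8068*h^4 + 6.9846*h^3 + 0.565200000000001*h^2 + 11.3214*h - 14.784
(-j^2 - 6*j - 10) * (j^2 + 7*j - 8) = -j^4 - 13*j^3 - 44*j^2 - 22*j + 80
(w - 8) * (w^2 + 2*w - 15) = w^3 - 6*w^2 - 31*w + 120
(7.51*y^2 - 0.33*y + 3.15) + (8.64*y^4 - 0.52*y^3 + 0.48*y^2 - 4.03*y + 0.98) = 8.64*y^4 - 0.52*y^3 + 7.99*y^2 - 4.36*y + 4.13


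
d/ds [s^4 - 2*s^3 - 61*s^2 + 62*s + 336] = 4*s^3 - 6*s^2 - 122*s + 62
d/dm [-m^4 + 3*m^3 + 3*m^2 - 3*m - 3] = -4*m^3 + 9*m^2 + 6*m - 3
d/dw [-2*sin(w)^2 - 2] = -2*sin(2*w)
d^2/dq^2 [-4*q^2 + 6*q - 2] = -8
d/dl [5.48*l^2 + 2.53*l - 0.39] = 10.96*l + 2.53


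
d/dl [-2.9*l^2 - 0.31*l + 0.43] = -5.8*l - 0.31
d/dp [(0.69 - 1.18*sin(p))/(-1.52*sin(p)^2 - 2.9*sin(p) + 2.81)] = (-1.7936*sin(p)^2 + 2.0976*sin(p) - 1.3148)*cos(p)/(2.3104*sin(p)^4 + 8.816*sin(p)^3 - 0.132400000000001*sin(p)^2 - 16.298*sin(p) + 7.8961)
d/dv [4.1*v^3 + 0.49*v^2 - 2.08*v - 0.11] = 12.3*v^2 + 0.98*v - 2.08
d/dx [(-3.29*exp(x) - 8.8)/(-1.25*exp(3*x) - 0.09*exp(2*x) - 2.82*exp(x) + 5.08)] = (-(3.29*exp(x) + 8.8)*(3.75*exp(2*x) + 0.18*exp(x) + 2.82) + 4.1125*exp(3*x) + 0.2961*exp(2*x) + 9.2778*exp(x) - 16.7132)*exp(x)/(1.25*exp(3*x) + 0.09*exp(2*x) + 2.82*exp(x) - 5.08)^2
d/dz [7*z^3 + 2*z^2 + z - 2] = 21*z^2 + 4*z + 1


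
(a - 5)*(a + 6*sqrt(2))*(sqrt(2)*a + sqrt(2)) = sqrt(2)*a^3 - 4*sqrt(2)*a^2 + 12*a^2 - 48*a - 5*sqrt(2)*a - 60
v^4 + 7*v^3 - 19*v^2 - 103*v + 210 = (v - 3)*(v - 2)*(v + 5)*(v + 7)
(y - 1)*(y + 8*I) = y^2 - y + 8*I*y - 8*I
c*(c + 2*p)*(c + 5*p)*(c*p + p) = c^4*p + 7*c^3*p^2 + c^3*p + 10*c^2*p^3 + 7*c^2*p^2 + 10*c*p^3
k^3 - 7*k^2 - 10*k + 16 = (k - 8)*(k - 1)*(k + 2)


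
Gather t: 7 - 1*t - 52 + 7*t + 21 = 6*t - 24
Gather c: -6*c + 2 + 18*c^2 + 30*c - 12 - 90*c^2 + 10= -72*c^2 + 24*c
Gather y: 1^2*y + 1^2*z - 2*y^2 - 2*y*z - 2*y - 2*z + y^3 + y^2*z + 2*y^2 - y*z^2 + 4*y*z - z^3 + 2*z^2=y^3 + y^2*z + y*(-z^2 + 2*z - 1) - z^3 + 2*z^2 - z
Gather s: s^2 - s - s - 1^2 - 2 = s^2 - 2*s - 3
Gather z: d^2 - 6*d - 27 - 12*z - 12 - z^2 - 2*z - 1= d^2 - 6*d - z^2 - 14*z - 40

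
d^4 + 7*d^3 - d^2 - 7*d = d*(d - 1)*(d + 1)*(d + 7)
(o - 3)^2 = o^2 - 6*o + 9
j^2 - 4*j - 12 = (j - 6)*(j + 2)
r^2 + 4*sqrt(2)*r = r*(r + 4*sqrt(2))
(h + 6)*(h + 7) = h^2 + 13*h + 42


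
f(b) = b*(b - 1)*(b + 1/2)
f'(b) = b*(b - 1) + b*(b + 1/2) + (b - 1)*(b + 1/2) = 3*b^2 - b - 1/2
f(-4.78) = -118.25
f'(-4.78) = 72.83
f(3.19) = 25.78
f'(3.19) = 26.84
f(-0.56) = -0.05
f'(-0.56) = 1.00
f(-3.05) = -31.50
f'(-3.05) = 30.46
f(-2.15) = -11.17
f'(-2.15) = 15.52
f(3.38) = 31.21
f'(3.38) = 30.39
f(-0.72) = -0.27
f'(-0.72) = 1.78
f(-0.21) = 0.07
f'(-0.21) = -0.16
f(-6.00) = -231.00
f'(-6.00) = 113.50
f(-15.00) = -3480.00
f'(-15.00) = 689.50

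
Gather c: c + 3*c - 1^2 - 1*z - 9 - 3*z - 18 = 4*c - 4*z - 28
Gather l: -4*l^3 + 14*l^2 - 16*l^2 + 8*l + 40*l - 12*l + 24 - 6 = -4*l^3 - 2*l^2 + 36*l + 18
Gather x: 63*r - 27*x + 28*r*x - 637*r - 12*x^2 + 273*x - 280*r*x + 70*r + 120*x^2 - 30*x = -504*r + 108*x^2 + x*(216 - 252*r)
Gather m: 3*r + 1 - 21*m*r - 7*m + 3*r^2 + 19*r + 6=m*(-21*r - 7) + 3*r^2 + 22*r + 7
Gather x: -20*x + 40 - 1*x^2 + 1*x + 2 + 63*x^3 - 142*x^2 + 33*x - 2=63*x^3 - 143*x^2 + 14*x + 40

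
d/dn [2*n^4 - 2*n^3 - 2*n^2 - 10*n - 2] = 8*n^3 - 6*n^2 - 4*n - 10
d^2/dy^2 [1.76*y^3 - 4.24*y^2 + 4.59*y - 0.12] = 10.56*y - 8.48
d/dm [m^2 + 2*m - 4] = 2*m + 2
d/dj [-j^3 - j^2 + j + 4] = -3*j^2 - 2*j + 1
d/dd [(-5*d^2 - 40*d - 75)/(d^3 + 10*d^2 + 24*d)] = 5*(d^4 + 16*d^3 + 101*d^2 + 300*d + 360)/(d^2*(d^4 + 20*d^3 + 148*d^2 + 480*d + 576))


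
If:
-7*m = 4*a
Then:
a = -7*m/4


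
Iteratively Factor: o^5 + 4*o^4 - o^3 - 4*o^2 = (o - 1)*(o^4 + 5*o^3 + 4*o^2) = o*(o - 1)*(o^3 + 5*o^2 + 4*o) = o*(o - 1)*(o + 1)*(o^2 + 4*o) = o*(o - 1)*(o + 1)*(o + 4)*(o)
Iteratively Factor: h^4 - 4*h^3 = (h)*(h^3 - 4*h^2) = h*(h - 4)*(h^2) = h^2*(h - 4)*(h)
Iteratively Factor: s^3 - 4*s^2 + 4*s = (s)*(s^2 - 4*s + 4) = s*(s - 2)*(s - 2)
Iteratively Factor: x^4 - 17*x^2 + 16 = (x + 1)*(x^3 - x^2 - 16*x + 16) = (x + 1)*(x + 4)*(x^2 - 5*x + 4) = (x - 1)*(x + 1)*(x + 4)*(x - 4)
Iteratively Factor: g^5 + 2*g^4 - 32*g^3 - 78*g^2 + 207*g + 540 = (g + 3)*(g^4 - g^3 - 29*g^2 + 9*g + 180) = (g + 3)^2*(g^3 - 4*g^2 - 17*g + 60) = (g - 3)*(g + 3)^2*(g^2 - g - 20) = (g - 3)*(g + 3)^2*(g + 4)*(g - 5)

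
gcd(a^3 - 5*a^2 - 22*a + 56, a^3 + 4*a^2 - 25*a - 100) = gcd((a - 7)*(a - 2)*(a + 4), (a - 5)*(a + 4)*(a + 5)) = a + 4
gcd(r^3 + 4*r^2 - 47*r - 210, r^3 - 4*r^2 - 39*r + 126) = r^2 - r - 42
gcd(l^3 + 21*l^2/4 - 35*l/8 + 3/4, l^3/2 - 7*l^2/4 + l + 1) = 1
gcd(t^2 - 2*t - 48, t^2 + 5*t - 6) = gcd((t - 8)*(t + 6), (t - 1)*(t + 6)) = t + 6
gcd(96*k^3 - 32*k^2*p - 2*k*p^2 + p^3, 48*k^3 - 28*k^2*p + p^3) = -24*k^2 + 2*k*p + p^2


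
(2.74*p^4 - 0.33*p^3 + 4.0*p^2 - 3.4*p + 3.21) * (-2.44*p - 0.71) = -6.6856*p^5 - 1.1402*p^4 - 9.5257*p^3 + 5.456*p^2 - 5.4184*p - 2.2791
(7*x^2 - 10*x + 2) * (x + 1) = 7*x^3 - 3*x^2 - 8*x + 2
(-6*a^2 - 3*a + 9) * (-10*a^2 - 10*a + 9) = 60*a^4 + 90*a^3 - 114*a^2 - 117*a + 81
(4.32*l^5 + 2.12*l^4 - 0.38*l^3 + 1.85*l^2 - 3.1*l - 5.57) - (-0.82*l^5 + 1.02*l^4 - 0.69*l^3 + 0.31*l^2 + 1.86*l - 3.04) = 5.14*l^5 + 1.1*l^4 + 0.31*l^3 + 1.54*l^2 - 4.96*l - 2.53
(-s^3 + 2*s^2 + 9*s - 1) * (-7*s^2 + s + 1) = 7*s^5 - 15*s^4 - 62*s^3 + 18*s^2 + 8*s - 1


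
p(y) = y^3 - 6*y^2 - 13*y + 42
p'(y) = 3*y^2 - 12*y - 13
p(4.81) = -48.06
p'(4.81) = -1.31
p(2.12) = -3.00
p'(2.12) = -24.96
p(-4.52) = -114.17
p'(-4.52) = 102.53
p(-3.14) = -7.30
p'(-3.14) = 54.26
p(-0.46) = 46.61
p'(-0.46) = -6.85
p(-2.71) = 13.26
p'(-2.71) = 41.55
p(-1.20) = 47.23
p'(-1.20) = 5.72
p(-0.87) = 48.11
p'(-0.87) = -0.29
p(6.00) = -36.00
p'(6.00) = 23.00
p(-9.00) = -1056.00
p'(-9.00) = 338.00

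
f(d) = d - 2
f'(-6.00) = 1.00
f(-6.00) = -8.00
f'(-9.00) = 1.00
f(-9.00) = -11.00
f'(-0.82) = 1.00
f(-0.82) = -2.82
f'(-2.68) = 1.00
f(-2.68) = -4.68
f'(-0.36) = 1.00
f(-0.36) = -2.36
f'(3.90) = 1.00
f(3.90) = 1.90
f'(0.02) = 1.00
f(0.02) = -1.98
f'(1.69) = 1.00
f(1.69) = -0.31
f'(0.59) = 1.00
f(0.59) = -1.41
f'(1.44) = 1.00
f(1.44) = -0.56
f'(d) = 1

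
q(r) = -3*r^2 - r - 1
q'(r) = -6*r - 1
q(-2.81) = -21.88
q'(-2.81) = 15.86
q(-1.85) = -9.42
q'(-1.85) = 10.10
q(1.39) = -8.19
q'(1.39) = -9.34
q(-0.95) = -2.76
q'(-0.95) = 4.70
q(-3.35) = -31.32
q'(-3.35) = 19.10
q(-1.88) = -9.72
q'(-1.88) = 10.28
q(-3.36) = -31.51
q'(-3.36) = 19.16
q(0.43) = -1.98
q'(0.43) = -3.58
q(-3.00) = -25.00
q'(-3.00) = 17.00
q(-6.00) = -103.00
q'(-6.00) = 35.00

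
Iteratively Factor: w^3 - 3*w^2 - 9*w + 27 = (w - 3)*(w^2 - 9) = (w - 3)^2*(w + 3)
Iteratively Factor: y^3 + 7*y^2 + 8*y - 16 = (y + 4)*(y^2 + 3*y - 4) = (y + 4)^2*(y - 1)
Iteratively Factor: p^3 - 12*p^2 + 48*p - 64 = (p - 4)*(p^2 - 8*p + 16) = (p - 4)^2*(p - 4)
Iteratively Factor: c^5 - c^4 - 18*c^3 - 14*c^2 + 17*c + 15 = (c - 1)*(c^4 - 18*c^2 - 32*c - 15) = (c - 5)*(c - 1)*(c^3 + 5*c^2 + 7*c + 3) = (c - 5)*(c - 1)*(c + 1)*(c^2 + 4*c + 3) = (c - 5)*(c - 1)*(c + 1)^2*(c + 3)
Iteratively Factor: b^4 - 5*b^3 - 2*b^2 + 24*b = (b)*(b^3 - 5*b^2 - 2*b + 24) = b*(b + 2)*(b^2 - 7*b + 12) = b*(b - 4)*(b + 2)*(b - 3)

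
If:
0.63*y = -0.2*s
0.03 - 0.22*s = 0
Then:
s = 0.14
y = -0.04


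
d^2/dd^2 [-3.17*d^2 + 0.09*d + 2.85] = -6.34000000000000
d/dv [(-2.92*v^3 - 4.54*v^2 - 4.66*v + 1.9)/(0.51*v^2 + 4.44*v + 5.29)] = (-1.4892*v^4 - 25.9296*v^3 - 64.1214*v^2 - 49.9712*v - 33.0874)/(0.2601*v^4 + 4.5288*v^3 + 25.1094*v^2 + 46.9752*v + 27.9841)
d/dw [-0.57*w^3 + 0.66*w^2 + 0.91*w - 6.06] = -1.71*w^2 + 1.32*w + 0.91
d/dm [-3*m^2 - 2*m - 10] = -6*m - 2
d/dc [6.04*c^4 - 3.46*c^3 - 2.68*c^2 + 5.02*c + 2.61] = 24.16*c^3 - 10.38*c^2 - 5.36*c + 5.02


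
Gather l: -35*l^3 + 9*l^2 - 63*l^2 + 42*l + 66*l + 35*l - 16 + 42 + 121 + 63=-35*l^3 - 54*l^2 + 143*l + 210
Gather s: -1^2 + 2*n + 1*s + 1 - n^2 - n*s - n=-n^2 + n + s*(1 - n)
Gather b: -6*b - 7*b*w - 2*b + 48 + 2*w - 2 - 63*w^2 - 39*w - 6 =b*(-7*w - 8) - 63*w^2 - 37*w + 40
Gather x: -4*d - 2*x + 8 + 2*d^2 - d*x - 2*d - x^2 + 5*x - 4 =2*d^2 - 6*d - x^2 + x*(3 - d) + 4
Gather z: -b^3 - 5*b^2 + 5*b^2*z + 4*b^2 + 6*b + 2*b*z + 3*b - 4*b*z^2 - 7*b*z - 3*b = -b^3 - b^2 - 4*b*z^2 + 6*b + z*(5*b^2 - 5*b)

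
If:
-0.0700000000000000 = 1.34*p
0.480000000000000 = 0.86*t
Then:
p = -0.05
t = 0.56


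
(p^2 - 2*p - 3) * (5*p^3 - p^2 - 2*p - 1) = 5*p^5 - 11*p^4 - 15*p^3 + 6*p^2 + 8*p + 3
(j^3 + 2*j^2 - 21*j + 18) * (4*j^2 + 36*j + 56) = 4*j^5 + 44*j^4 + 44*j^3 - 572*j^2 - 528*j + 1008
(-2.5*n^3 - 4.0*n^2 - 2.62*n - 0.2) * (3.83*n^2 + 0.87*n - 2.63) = -9.575*n^5 - 17.495*n^4 - 6.9396*n^3 + 7.4746*n^2 + 6.7166*n + 0.526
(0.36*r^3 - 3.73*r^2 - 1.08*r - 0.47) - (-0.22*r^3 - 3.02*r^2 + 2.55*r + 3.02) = 0.58*r^3 - 0.71*r^2 - 3.63*r - 3.49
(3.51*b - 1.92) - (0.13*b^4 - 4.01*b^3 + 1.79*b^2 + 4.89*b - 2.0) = -0.13*b^4 + 4.01*b^3 - 1.79*b^2 - 1.38*b + 0.0800000000000001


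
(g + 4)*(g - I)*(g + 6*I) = g^3 + 4*g^2 + 5*I*g^2 + 6*g + 20*I*g + 24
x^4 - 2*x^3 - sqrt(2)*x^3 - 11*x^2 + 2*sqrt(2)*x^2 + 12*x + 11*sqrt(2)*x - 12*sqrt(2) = (x - 4)*(x - 1)*(x + 3)*(x - sqrt(2))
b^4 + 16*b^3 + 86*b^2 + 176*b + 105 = (b + 1)*(b + 3)*(b + 5)*(b + 7)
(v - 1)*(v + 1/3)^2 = v^3 - v^2/3 - 5*v/9 - 1/9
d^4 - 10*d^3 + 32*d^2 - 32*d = d*(d - 4)^2*(d - 2)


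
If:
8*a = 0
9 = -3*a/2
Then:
No Solution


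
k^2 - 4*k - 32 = (k - 8)*(k + 4)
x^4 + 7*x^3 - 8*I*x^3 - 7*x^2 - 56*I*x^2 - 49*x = x*(x + 7)*(x - 7*I)*(x - I)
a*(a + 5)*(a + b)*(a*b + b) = a^4*b + a^3*b^2 + 6*a^3*b + 6*a^2*b^2 + 5*a^2*b + 5*a*b^2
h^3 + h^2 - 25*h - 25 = (h - 5)*(h + 1)*(h + 5)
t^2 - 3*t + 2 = (t - 2)*(t - 1)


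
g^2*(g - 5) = g^3 - 5*g^2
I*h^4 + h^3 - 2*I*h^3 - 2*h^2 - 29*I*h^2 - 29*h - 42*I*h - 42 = (h - 7)*(h + 2)*(h + 3)*(I*h + 1)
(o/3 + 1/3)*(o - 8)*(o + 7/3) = o^3/3 - 14*o^2/9 - 73*o/9 - 56/9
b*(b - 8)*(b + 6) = b^3 - 2*b^2 - 48*b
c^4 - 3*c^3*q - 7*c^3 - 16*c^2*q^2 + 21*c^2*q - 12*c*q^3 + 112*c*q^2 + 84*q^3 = (c - 7)*(c - 6*q)*(c + q)*(c + 2*q)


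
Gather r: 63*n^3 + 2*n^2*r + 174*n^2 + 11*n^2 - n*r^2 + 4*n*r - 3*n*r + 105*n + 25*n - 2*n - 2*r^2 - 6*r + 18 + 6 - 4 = 63*n^3 + 185*n^2 + 128*n + r^2*(-n - 2) + r*(2*n^2 + n - 6) + 20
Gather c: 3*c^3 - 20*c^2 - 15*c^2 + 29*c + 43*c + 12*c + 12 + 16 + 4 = 3*c^3 - 35*c^2 + 84*c + 32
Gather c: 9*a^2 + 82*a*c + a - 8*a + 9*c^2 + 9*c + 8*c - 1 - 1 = 9*a^2 - 7*a + 9*c^2 + c*(82*a + 17) - 2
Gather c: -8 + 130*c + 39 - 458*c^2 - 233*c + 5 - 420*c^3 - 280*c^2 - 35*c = -420*c^3 - 738*c^2 - 138*c + 36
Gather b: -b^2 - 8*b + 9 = -b^2 - 8*b + 9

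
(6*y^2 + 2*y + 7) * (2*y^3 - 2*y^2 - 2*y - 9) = 12*y^5 - 8*y^4 - 2*y^3 - 72*y^2 - 32*y - 63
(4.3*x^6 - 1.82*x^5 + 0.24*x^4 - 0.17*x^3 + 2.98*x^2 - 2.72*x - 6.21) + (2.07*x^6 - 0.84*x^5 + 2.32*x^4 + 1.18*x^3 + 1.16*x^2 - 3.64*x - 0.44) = 6.37*x^6 - 2.66*x^5 + 2.56*x^4 + 1.01*x^3 + 4.14*x^2 - 6.36*x - 6.65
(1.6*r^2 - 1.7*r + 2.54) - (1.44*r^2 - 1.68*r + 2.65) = 0.16*r^2 - 0.02*r - 0.11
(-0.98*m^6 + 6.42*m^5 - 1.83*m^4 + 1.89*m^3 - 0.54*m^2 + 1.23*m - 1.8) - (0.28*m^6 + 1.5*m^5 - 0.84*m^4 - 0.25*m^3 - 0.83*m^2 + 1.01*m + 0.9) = -1.26*m^6 + 4.92*m^5 - 0.99*m^4 + 2.14*m^3 + 0.29*m^2 + 0.22*m - 2.7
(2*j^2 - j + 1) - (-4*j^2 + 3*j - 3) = 6*j^2 - 4*j + 4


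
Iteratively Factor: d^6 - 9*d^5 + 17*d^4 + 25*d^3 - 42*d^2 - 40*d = (d - 2)*(d^5 - 7*d^4 + 3*d^3 + 31*d^2 + 20*d) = d*(d - 2)*(d^4 - 7*d^3 + 3*d^2 + 31*d + 20) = d*(d - 5)*(d - 2)*(d^3 - 2*d^2 - 7*d - 4) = d*(d - 5)*(d - 2)*(d + 1)*(d^2 - 3*d - 4) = d*(d - 5)*(d - 4)*(d - 2)*(d + 1)*(d + 1)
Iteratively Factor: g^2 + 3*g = (g)*(g + 3)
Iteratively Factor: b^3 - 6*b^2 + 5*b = (b - 5)*(b^2 - b) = b*(b - 5)*(b - 1)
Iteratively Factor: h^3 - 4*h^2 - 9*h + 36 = (h - 3)*(h^2 - h - 12) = (h - 4)*(h - 3)*(h + 3)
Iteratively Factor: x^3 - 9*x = (x + 3)*(x^2 - 3*x) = (x - 3)*(x + 3)*(x)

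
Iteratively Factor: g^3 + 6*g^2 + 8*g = (g)*(g^2 + 6*g + 8) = g*(g + 2)*(g + 4)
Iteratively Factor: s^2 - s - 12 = (s - 4)*(s + 3)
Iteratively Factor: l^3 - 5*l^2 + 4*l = (l - 4)*(l^2 - l) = (l - 4)*(l - 1)*(l)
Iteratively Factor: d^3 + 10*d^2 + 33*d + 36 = (d + 3)*(d^2 + 7*d + 12) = (d + 3)^2*(d + 4)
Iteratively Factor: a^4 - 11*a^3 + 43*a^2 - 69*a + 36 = (a - 3)*(a^3 - 8*a^2 + 19*a - 12) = (a - 4)*(a - 3)*(a^2 - 4*a + 3) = (a - 4)*(a - 3)^2*(a - 1)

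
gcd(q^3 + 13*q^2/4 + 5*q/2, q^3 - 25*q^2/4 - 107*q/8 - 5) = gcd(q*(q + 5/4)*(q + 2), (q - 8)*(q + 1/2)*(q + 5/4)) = q + 5/4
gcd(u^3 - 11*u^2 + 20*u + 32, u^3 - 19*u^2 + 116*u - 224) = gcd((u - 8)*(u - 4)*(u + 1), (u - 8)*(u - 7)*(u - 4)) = u^2 - 12*u + 32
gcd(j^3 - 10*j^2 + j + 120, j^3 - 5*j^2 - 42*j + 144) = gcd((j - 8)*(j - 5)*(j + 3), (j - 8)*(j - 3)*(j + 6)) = j - 8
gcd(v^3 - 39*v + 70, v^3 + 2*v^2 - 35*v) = v^2 + 2*v - 35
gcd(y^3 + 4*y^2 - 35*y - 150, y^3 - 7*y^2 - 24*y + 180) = y^2 - y - 30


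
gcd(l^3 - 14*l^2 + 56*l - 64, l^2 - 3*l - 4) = l - 4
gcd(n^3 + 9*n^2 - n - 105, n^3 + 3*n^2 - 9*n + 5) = n + 5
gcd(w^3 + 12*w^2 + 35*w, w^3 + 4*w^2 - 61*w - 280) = w^2 + 12*w + 35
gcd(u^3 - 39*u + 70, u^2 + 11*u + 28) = u + 7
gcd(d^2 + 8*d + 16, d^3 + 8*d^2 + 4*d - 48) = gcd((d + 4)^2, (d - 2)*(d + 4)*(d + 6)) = d + 4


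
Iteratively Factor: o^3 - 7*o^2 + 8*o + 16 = (o - 4)*(o^2 - 3*o - 4) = (o - 4)^2*(o + 1)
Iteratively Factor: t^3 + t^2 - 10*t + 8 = (t + 4)*(t^2 - 3*t + 2) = (t - 2)*(t + 4)*(t - 1)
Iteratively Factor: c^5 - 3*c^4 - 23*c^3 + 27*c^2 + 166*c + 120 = (c + 3)*(c^4 - 6*c^3 - 5*c^2 + 42*c + 40) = (c - 4)*(c + 3)*(c^3 - 2*c^2 - 13*c - 10) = (c - 4)*(c + 1)*(c + 3)*(c^2 - 3*c - 10) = (c - 5)*(c - 4)*(c + 1)*(c + 3)*(c + 2)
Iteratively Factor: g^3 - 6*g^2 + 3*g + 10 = (g - 5)*(g^2 - g - 2) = (g - 5)*(g + 1)*(g - 2)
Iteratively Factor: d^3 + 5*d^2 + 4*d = (d + 4)*(d^2 + d) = (d + 1)*(d + 4)*(d)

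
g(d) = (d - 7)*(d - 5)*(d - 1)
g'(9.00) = 56.00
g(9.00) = 64.00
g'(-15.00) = 1112.00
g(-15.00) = -7040.00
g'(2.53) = 0.42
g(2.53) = 16.89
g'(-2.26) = 121.08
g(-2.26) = -219.16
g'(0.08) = 44.94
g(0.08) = -31.32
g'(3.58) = -7.63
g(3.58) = 12.53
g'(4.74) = -8.84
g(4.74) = 2.20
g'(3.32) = -6.25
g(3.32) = 14.34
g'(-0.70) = 66.67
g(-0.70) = -74.61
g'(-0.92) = 73.46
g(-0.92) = -90.02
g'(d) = (d - 7)*(d - 5) + (d - 7)*(d - 1) + (d - 5)*(d - 1) = 3*d^2 - 26*d + 47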